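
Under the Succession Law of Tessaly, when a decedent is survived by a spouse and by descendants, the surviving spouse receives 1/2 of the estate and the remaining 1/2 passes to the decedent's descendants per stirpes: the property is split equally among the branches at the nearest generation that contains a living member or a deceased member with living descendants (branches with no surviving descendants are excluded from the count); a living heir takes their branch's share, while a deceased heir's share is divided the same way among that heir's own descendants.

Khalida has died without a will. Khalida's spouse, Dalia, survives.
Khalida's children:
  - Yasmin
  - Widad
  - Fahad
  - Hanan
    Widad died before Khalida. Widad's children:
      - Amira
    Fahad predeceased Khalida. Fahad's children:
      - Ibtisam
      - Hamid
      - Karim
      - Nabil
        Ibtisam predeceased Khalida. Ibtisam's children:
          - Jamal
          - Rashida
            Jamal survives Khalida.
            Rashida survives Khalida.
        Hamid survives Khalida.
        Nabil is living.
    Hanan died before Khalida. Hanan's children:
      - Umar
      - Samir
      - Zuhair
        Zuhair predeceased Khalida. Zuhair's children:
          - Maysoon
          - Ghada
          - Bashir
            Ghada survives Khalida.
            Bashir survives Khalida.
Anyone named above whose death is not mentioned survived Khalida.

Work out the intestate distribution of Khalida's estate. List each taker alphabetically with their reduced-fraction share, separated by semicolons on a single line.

Amira 1/8; Bashir 1/72; Dalia 1/2; Ghada 1/72; Hamid 1/32; Jamal 1/64; Karim 1/32; Maysoon 1/72; Nabil 1/32; Rashida 1/64; Samir 1/24; Umar 1/24; Yasmin 1/8

Dalia, as surviving spouse, takes 1/2.
The remaining 1/2 passes to Khalida's descendants per stirpes.
The 1/2 is divided into 4 equal shares of 1/8 among Yasmin, Widad, Fahad, Hanan.
Yasmin is living and takes 1/8.
Widad predeceased; the 1/8 allotted to Widad's branch passes to Widad's issue by representation.
Amira is the sole taker at this level and receives the full 1/8.
Fahad predeceased; the 1/8 allotted to Fahad's branch passes to Fahad's issue by representation.
The 1/8 is divided into 4 equal shares of 1/32 among Ibtisam, Hamid, Karim, Nabil.
Ibtisam predeceased; the 1/32 allotted to Ibtisam's branch passes to Ibtisam's issue by representation.
The 1/32 is divided into 2 equal shares of 1/64 among Jamal, Rashida.
Jamal is living and takes 1/64.
Rashida is living and takes 1/64.
Hamid is living and takes 1/32.
Karim is living and takes 1/32.
Nabil is living and takes 1/32.
Hanan predeceased; the 1/8 allotted to Hanan's branch passes to Hanan's issue by representation.
The 1/8 is divided into 3 equal shares of 1/24 among Umar, Samir, Zuhair.
Umar is living and takes 1/24.
Samir is living and takes 1/24.
Zuhair predeceased; the 1/24 allotted to Zuhair's branch passes to Zuhair's issue by representation.
The 1/24 is divided into 3 equal shares of 1/72 among Maysoon, Ghada, Bashir.
Maysoon is living and takes 1/72.
Ghada is living and takes 1/72.
Bashir is living and takes 1/72.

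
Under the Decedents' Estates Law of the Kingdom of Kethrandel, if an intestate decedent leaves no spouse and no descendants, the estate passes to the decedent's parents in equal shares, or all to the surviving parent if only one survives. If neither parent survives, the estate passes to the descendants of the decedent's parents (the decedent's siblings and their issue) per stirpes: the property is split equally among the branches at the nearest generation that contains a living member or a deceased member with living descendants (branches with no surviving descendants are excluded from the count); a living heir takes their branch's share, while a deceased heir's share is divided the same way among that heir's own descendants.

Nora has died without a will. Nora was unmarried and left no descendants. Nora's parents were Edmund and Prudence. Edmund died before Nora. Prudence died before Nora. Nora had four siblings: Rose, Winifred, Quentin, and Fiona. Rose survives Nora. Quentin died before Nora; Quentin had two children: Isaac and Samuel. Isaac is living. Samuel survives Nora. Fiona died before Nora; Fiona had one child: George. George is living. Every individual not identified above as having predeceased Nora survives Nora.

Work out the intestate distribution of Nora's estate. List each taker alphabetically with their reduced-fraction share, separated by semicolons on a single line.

Neither parent survives and there are no descendants, so the estate passes to Nora's siblings and their issue per stirpes.
The estate is divided into 4 equal shares of 1/4 among Rose, Winifred, Quentin, Fiona.
Rose is living and takes 1/4.
Winifred is living and takes 1/4.
Quentin predeceased; the 1/4 allotted to Quentin's branch passes to Quentin's issue by representation.
The 1/4 is divided into 2 equal shares of 1/8 among Isaac, Samuel.
Isaac is living and takes 1/8.
Samuel is living and takes 1/8.
Fiona predeceased; the 1/4 allotted to Fiona's branch passes to Fiona's issue by representation.
George is the sole taker at this level and receives the full 1/4.

George 1/4; Isaac 1/8; Rose 1/4; Samuel 1/8; Winifred 1/4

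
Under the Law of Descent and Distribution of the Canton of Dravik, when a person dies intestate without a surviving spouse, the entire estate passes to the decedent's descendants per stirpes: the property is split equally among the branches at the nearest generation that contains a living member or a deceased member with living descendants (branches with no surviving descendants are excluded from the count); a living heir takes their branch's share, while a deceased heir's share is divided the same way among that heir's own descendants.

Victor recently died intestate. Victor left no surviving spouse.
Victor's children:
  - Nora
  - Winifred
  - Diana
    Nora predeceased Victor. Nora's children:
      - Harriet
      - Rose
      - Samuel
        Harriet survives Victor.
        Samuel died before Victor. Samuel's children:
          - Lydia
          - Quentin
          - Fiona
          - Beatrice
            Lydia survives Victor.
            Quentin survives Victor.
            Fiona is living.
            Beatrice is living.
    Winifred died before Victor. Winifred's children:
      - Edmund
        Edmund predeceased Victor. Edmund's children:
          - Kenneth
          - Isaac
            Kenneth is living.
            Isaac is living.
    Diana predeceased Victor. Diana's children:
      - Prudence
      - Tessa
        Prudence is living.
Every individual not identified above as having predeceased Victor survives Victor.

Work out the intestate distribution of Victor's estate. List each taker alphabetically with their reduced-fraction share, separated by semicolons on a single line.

Beatrice 1/36; Fiona 1/36; Harriet 1/9; Isaac 1/6; Kenneth 1/6; Lydia 1/36; Prudence 1/6; Quentin 1/36; Rose 1/9; Tessa 1/6

There is no surviving spouse, so the entire estate passes to Victor's descendants per stirpes.
The estate is divided into 3 equal shares of 1/3 among Nora, Winifred, Diana.
Nora predeceased; the 1/3 allotted to Nora's branch passes to Nora's issue by representation.
The 1/3 is divided into 3 equal shares of 1/9 among Harriet, Rose, Samuel.
Harriet is living and takes 1/9.
Rose is living and takes 1/9.
Samuel predeceased; the 1/9 allotted to Samuel's branch passes to Samuel's issue by representation.
The 1/9 is divided into 4 equal shares of 1/36 among Lydia, Quentin, Fiona, Beatrice.
Lydia is living and takes 1/36.
Quentin is living and takes 1/36.
Fiona is living and takes 1/36.
Beatrice is living and takes 1/36.
Winifred predeceased; the 1/3 allotted to Winifred's branch passes to Winifred's issue by representation.
Edmund's line is the sole branch at this level, so the full 1/3 passes to Edmund's issue by representation.
The 1/3 is divided into 2 equal shares of 1/6 among Kenneth, Isaac.
Kenneth is living and takes 1/6.
Isaac is living and takes 1/6.
Diana predeceased; the 1/3 allotted to Diana's branch passes to Diana's issue by representation.
The 1/3 is divided into 2 equal shares of 1/6 among Prudence, Tessa.
Prudence is living and takes 1/6.
Tessa is living and takes 1/6.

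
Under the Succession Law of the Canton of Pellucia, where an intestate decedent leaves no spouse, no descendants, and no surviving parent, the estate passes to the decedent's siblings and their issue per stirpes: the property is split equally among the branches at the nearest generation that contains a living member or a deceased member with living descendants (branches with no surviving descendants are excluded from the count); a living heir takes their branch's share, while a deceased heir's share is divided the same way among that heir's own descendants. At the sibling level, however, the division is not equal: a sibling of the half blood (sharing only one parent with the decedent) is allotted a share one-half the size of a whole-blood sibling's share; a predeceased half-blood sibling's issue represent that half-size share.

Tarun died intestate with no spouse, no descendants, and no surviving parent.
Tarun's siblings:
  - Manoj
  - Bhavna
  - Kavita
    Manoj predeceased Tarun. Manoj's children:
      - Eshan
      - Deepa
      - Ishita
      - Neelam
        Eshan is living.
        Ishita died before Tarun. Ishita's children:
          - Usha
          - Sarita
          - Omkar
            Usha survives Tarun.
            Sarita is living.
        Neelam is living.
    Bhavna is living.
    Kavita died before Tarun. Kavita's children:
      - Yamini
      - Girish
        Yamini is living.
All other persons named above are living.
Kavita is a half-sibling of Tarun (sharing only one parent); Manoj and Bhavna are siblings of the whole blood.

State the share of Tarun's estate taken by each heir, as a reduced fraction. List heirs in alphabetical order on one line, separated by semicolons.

No spouse, descendants, or parent survives, so the estate passes to Tarun's siblings per stirpes.
Half-blood siblings count for one-half the weight of whole-blood siblings at the initial division.
Dividing 1 in proportion to weights (total weight 5/2): Manoj (weight 1) → 2/5; Bhavna (weight 1) → 2/5; Kavita (weight 1/2) → 1/5.
Manoj predeceased; the 2/5 allotted to Manoj's branch passes to Manoj's issue by representation.
The 2/5 is divided into 4 equal shares of 1/10 among Eshan, Deepa, Ishita, Neelam.
Eshan is living and takes 1/10.
Deepa is living and takes 1/10.
Ishita predeceased; the 1/10 allotted to Ishita's branch passes to Ishita's issue by representation.
The 1/10 is divided into 3 equal shares of 1/30 among Usha, Sarita, Omkar.
Usha is living and takes 1/30.
Sarita is living and takes 1/30.
Omkar is living and takes 1/30.
Neelam is living and takes 1/10.
Bhavna is living and takes 2/5.
Kavita predeceased; the 1/5 allotted to Kavita's branch passes to Kavita's issue by representation.
The 1/5 is divided into 2 equal shares of 1/10 among Yamini, Girish.
Yamini is living and takes 1/10.
Girish is living and takes 1/10.

Bhavna 2/5; Deepa 1/10; Eshan 1/10; Girish 1/10; Neelam 1/10; Omkar 1/30; Sarita 1/30; Usha 1/30; Yamini 1/10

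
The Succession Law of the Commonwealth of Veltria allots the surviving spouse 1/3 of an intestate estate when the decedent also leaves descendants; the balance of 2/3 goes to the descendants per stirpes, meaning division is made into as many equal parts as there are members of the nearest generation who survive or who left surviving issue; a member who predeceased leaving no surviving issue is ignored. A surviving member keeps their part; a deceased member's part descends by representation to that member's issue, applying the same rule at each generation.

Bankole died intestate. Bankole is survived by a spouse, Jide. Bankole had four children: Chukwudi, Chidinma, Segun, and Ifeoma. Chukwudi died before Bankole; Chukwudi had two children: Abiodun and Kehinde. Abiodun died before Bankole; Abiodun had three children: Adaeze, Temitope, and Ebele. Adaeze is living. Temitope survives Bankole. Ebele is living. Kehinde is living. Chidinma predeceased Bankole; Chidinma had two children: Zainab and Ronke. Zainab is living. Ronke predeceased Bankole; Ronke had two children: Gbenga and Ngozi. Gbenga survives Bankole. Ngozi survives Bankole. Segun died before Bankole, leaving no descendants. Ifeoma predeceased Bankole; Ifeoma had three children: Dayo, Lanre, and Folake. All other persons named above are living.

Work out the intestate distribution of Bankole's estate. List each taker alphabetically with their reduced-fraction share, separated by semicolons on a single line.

Adaeze 1/27; Dayo 2/27; Ebele 1/27; Folake 2/27; Gbenga 1/18; Jide 1/3; Kehinde 1/9; Lanre 2/27; Ngozi 1/18; Temitope 1/27; Zainab 1/9

Jide, as surviving spouse, takes 1/3.
The remaining 2/3 passes to Bankole's descendants per stirpes.
Segun left no surviving issue, so that branch lapses and is disregarded.
The 2/3 is divided into 3 equal shares of 2/9 among Chukwudi, Chidinma, Ifeoma.
Chukwudi predeceased; the 2/9 allotted to Chukwudi's branch passes to Chukwudi's issue by representation.
The 2/9 is divided into 2 equal shares of 1/9 among Abiodun, Kehinde.
Abiodun predeceased; the 1/9 allotted to Abiodun's branch passes to Abiodun's issue by representation.
The 1/9 is divided into 3 equal shares of 1/27 among Adaeze, Temitope, Ebele.
Adaeze is living and takes 1/27.
Temitope is living and takes 1/27.
Ebele is living and takes 1/27.
Kehinde is living and takes 1/9.
Chidinma predeceased; the 2/9 allotted to Chidinma's branch passes to Chidinma's issue by representation.
The 2/9 is divided into 2 equal shares of 1/9 among Zainab, Ronke.
Zainab is living and takes 1/9.
Ronke predeceased; the 1/9 allotted to Ronke's branch passes to Ronke's issue by representation.
The 1/9 is divided into 2 equal shares of 1/18 among Gbenga, Ngozi.
Gbenga is living and takes 1/18.
Ngozi is living and takes 1/18.
Ifeoma predeceased; the 2/9 allotted to Ifeoma's branch passes to Ifeoma's issue by representation.
The 2/9 is divided into 3 equal shares of 2/27 among Dayo, Lanre, Folake.
Dayo is living and takes 2/27.
Lanre is living and takes 2/27.
Folake is living and takes 2/27.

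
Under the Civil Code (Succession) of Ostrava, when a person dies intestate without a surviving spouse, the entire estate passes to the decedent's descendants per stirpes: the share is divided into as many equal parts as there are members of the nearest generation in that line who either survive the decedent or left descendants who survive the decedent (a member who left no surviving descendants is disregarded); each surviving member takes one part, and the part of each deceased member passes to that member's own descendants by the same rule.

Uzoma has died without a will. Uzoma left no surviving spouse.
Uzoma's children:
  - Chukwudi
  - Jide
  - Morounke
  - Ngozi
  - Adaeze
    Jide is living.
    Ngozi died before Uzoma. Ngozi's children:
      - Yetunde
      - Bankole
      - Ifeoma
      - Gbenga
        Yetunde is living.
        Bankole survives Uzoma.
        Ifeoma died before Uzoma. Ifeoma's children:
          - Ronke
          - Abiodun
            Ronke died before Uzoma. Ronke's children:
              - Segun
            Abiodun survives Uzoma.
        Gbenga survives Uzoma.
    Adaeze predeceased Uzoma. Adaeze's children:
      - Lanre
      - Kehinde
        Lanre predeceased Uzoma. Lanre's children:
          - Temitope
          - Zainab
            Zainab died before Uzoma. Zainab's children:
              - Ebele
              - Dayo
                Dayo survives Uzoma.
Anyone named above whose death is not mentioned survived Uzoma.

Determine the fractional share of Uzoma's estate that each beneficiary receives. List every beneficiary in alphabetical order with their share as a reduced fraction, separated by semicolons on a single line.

There is no surviving spouse, so the entire estate passes to Uzoma's descendants per stirpes.
The estate is divided into 5 equal shares of 1/5 among Chukwudi, Jide, Morounke, Ngozi, Adaeze.
Chukwudi is living and takes 1/5.
Jide is living and takes 1/5.
Morounke is living and takes 1/5.
Ngozi predeceased; the 1/5 allotted to Ngozi's branch passes to Ngozi's issue by representation.
The 1/5 is divided into 4 equal shares of 1/20 among Yetunde, Bankole, Ifeoma, Gbenga.
Yetunde is living and takes 1/20.
Bankole is living and takes 1/20.
Ifeoma predeceased; the 1/20 allotted to Ifeoma's branch passes to Ifeoma's issue by representation.
The 1/20 is divided into 2 equal shares of 1/40 among Ronke, Abiodun.
Ronke predeceased; the 1/40 allotted to Ronke's branch passes to Ronke's issue by representation.
Segun is the sole taker at this level and receives the full 1/40.
Abiodun is living and takes 1/40.
Gbenga is living and takes 1/20.
Adaeze predeceased; the 1/5 allotted to Adaeze's branch passes to Adaeze's issue by representation.
The 1/5 is divided into 2 equal shares of 1/10 among Lanre, Kehinde.
Lanre predeceased; the 1/10 allotted to Lanre's branch passes to Lanre's issue by representation.
The 1/10 is divided into 2 equal shares of 1/20 among Temitope, Zainab.
Temitope is living and takes 1/20.
Zainab predeceased; the 1/20 allotted to Zainab's branch passes to Zainab's issue by representation.
The 1/20 is divided into 2 equal shares of 1/40 among Ebele, Dayo.
Ebele is living and takes 1/40.
Dayo is living and takes 1/40.
Kehinde is living and takes 1/10.

Abiodun 1/40; Bankole 1/20; Chukwudi 1/5; Dayo 1/40; Ebele 1/40; Gbenga 1/20; Jide 1/5; Kehinde 1/10; Morounke 1/5; Segun 1/40; Temitope 1/20; Yetunde 1/20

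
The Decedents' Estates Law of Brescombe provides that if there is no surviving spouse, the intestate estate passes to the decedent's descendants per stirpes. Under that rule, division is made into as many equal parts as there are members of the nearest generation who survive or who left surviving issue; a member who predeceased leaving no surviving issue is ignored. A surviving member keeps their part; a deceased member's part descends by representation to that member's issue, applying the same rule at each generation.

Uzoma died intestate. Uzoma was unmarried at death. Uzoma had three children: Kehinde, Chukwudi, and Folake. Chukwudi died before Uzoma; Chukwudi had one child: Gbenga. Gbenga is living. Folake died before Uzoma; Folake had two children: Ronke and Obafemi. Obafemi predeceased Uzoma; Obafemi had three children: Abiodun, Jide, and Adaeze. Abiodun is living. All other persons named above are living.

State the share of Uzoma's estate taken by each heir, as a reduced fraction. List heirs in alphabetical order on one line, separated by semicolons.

There is no surviving spouse, so the entire estate passes to Uzoma's descendants per stirpes.
The estate is divided into 3 equal shares of 1/3 among Kehinde, Chukwudi, Folake.
Kehinde is living and takes 1/3.
Chukwudi predeceased; the 1/3 allotted to Chukwudi's branch passes to Chukwudi's issue by representation.
Gbenga is the sole taker at this level and receives the full 1/3.
Folake predeceased; the 1/3 allotted to Folake's branch passes to Folake's issue by representation.
The 1/3 is divided into 2 equal shares of 1/6 among Ronke, Obafemi.
Ronke is living and takes 1/6.
Obafemi predeceased; the 1/6 allotted to Obafemi's branch passes to Obafemi's issue by representation.
The 1/6 is divided into 3 equal shares of 1/18 among Abiodun, Jide, Adaeze.
Abiodun is living and takes 1/18.
Jide is living and takes 1/18.
Adaeze is living and takes 1/18.

Abiodun 1/18; Adaeze 1/18; Gbenga 1/3; Jide 1/18; Kehinde 1/3; Ronke 1/6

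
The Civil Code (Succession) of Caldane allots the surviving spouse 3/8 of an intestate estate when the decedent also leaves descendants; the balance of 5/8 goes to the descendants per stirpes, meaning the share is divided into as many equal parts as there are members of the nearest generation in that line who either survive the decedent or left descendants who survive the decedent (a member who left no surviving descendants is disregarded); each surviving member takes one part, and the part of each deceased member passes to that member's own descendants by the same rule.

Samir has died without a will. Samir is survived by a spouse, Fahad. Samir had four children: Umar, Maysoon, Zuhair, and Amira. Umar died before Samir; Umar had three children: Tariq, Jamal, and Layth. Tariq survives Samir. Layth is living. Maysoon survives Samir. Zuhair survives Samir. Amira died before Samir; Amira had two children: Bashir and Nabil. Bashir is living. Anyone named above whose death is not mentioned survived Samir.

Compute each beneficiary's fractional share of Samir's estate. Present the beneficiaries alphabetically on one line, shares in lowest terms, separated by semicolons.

Bashir 5/64; Fahad 3/8; Jamal 5/96; Layth 5/96; Maysoon 5/32; Nabil 5/64; Tariq 5/96; Zuhair 5/32

Fahad, as surviving spouse, takes 3/8.
The remaining 5/8 passes to Samir's descendants per stirpes.
The 5/8 is divided into 4 equal shares of 5/32 among Umar, Maysoon, Zuhair, Amira.
Umar predeceased; the 5/32 allotted to Umar's branch passes to Umar's issue by representation.
The 5/32 is divided into 3 equal shares of 5/96 among Tariq, Jamal, Layth.
Tariq is living and takes 5/96.
Jamal is living and takes 5/96.
Layth is living and takes 5/96.
Maysoon is living and takes 5/32.
Zuhair is living and takes 5/32.
Amira predeceased; the 5/32 allotted to Amira's branch passes to Amira's issue by representation.
The 5/32 is divided into 2 equal shares of 5/64 among Bashir, Nabil.
Bashir is living and takes 5/64.
Nabil is living and takes 5/64.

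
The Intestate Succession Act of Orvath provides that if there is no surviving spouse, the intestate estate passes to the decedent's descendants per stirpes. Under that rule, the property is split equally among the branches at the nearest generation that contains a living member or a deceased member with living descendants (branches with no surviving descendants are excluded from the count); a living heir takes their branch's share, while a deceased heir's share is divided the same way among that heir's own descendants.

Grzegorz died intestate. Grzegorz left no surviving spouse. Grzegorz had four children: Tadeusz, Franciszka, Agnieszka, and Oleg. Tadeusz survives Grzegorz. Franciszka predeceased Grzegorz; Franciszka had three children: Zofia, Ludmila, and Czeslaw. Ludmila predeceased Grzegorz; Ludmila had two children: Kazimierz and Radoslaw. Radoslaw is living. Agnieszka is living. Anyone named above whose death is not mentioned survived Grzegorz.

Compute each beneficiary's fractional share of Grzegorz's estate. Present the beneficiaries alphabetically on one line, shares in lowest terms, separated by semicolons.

There is no surviving spouse, so the entire estate passes to Grzegorz's descendants per stirpes.
The estate is divided into 4 equal shares of 1/4 among Tadeusz, Franciszka, Agnieszka, Oleg.
Tadeusz is living and takes 1/4.
Franciszka predeceased; the 1/4 allotted to Franciszka's branch passes to Franciszka's issue by representation.
The 1/4 is divided into 3 equal shares of 1/12 among Zofia, Ludmila, Czeslaw.
Zofia is living and takes 1/12.
Ludmila predeceased; the 1/12 allotted to Ludmila's branch passes to Ludmila's issue by representation.
The 1/12 is divided into 2 equal shares of 1/24 among Kazimierz, Radoslaw.
Kazimierz is living and takes 1/24.
Radoslaw is living and takes 1/24.
Czeslaw is living and takes 1/12.
Agnieszka is living and takes 1/4.
Oleg is living and takes 1/4.

Agnieszka 1/4; Czeslaw 1/12; Kazimierz 1/24; Oleg 1/4; Radoslaw 1/24; Tadeusz 1/4; Zofia 1/12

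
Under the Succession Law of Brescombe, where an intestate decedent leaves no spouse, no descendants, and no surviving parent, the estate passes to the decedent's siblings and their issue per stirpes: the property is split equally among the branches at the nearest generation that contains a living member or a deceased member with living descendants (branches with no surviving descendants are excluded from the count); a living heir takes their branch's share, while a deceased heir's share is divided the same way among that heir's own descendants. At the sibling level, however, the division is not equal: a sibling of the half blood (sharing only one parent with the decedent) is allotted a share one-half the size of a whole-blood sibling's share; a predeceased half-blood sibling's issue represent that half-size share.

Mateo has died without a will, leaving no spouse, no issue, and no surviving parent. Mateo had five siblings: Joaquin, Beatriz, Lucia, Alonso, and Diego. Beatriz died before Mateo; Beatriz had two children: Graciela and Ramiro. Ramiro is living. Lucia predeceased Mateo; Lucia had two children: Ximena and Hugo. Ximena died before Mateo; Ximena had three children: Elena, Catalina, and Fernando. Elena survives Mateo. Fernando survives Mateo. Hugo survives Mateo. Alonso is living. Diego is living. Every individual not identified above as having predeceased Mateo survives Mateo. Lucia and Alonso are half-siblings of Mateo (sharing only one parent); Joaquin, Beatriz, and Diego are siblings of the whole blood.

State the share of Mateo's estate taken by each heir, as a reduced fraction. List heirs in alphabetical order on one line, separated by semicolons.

No spouse, descendants, or parent survives, so the estate passes to Mateo's siblings per stirpes.
Half-blood siblings count for one-half the weight of whole-blood siblings at the initial division.
Dividing 1 in proportion to weights (total weight 4): Joaquin (weight 1) → 1/4; Beatriz (weight 1) → 1/4; Lucia (weight 1/2) → 1/8; Alonso (weight 1/2) → 1/8; Diego (weight 1) → 1/4.
Joaquin is living and takes 1/4.
Beatriz predeceased; the 1/4 allotted to Beatriz's branch passes to Beatriz's issue by representation.
The 1/4 is divided into 2 equal shares of 1/8 among Graciela, Ramiro.
Graciela is living and takes 1/8.
Ramiro is living and takes 1/8.
Lucia predeceased; the 1/8 allotted to Lucia's branch passes to Lucia's issue by representation.
The 1/8 is divided into 2 equal shares of 1/16 among Ximena, Hugo.
Ximena predeceased; the 1/16 allotted to Ximena's branch passes to Ximena's issue by representation.
The 1/16 is divided into 3 equal shares of 1/48 among Elena, Catalina, Fernando.
Elena is living and takes 1/48.
Catalina is living and takes 1/48.
Fernando is living and takes 1/48.
Hugo is living and takes 1/16.
Alonso is living and takes 1/8.
Diego is living and takes 1/4.

Alonso 1/8; Catalina 1/48; Diego 1/4; Elena 1/48; Fernando 1/48; Graciela 1/8; Hugo 1/16; Joaquin 1/4; Ramiro 1/8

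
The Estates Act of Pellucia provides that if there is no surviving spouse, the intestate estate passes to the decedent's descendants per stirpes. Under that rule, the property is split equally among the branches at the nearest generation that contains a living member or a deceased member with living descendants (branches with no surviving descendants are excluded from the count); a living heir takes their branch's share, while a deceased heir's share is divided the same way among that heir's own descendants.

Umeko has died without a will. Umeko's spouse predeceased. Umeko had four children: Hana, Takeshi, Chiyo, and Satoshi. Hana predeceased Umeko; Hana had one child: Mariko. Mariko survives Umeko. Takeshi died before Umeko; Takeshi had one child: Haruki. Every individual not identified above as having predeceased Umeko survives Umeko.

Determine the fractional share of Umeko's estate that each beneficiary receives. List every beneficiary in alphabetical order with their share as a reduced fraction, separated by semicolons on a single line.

Chiyo 1/4; Haruki 1/4; Mariko 1/4; Satoshi 1/4

There is no surviving spouse, so the entire estate passes to Umeko's descendants per stirpes.
The estate is divided into 4 equal shares of 1/4 among Hana, Takeshi, Chiyo, Satoshi.
Hana predeceased; the 1/4 allotted to Hana's branch passes to Hana's issue by representation.
Mariko is the sole taker at this level and receives the full 1/4.
Takeshi predeceased; the 1/4 allotted to Takeshi's branch passes to Takeshi's issue by representation.
Haruki is the sole taker at this level and receives the full 1/4.
Chiyo is living and takes 1/4.
Satoshi is living and takes 1/4.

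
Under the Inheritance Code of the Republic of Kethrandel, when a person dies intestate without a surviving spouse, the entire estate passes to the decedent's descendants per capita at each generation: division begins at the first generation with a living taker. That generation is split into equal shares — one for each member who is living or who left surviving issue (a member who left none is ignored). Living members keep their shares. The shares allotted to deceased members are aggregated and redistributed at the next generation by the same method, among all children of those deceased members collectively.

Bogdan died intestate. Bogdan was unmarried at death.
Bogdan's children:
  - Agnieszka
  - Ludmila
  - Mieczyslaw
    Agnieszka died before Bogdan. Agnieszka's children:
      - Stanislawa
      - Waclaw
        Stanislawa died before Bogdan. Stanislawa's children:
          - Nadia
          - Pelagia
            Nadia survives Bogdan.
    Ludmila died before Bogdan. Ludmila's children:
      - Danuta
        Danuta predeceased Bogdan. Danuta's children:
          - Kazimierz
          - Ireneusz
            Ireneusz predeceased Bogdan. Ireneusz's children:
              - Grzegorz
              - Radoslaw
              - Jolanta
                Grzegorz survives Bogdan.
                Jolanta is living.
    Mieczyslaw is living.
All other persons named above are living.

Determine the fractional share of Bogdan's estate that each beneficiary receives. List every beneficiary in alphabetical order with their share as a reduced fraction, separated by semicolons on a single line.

Grzegorz 1/27; Jolanta 1/27; Kazimierz 1/9; Mieczyslaw 1/3; Nadia 1/9; Pelagia 1/9; Radoslaw 1/27; Waclaw 2/9

There is no surviving spouse, so the entire estate passes to Bogdan's descendants per capita at each generation.
At generation 1 (Agnieszka, Ludmila, Mieczyslaw) there are 3 shares of (1)/3 = 1/3 each.
Living: Mieczyslaw — each takes 1/3.
Deceased: Agnieszka and Ludmila. Their combined 2/3 is pooled and carried to generation 2.
At generation 2 (Stanislawa, Waclaw, Danuta) there are 3 shares of (2/3)/3 = 2/9 each.
Living: Waclaw — each takes 2/9.
Deceased: Stanislawa and Danuta. Their combined 4/9 is pooled and carried to generation 3.
At generation 3 (Nadia, Pelagia, Kazimierz, Ireneusz) there are 4 shares of (4/9)/4 = 1/9 each.
Living: Nadia, Pelagia, and Kazimierz — each takes 1/9.
Deceased: Ireneusz. That 1/9 share is carried to generation 4.
At generation 4 (Grzegorz, Radoslaw, Jolanta) there are 3 shares of (1/9)/3 = 1/27 each.
Living: Grzegorz, Radoslaw, and Jolanta — each takes 1/27.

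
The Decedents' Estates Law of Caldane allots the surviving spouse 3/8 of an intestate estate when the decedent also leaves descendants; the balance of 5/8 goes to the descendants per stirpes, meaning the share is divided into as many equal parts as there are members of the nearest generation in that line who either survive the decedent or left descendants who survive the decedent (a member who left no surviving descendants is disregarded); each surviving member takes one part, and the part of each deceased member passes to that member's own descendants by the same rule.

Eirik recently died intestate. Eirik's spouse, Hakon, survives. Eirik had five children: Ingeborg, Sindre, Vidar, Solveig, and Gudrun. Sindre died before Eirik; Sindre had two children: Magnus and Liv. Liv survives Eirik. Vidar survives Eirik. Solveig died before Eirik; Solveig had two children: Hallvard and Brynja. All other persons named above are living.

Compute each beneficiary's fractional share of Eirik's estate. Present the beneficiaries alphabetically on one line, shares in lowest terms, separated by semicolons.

Hakon, as surviving spouse, takes 3/8.
The remaining 5/8 passes to Eirik's descendants per stirpes.
The 5/8 is divided into 5 equal shares of 1/8 among Ingeborg, Sindre, Vidar, Solveig, Gudrun.
Ingeborg is living and takes 1/8.
Sindre predeceased; the 1/8 allotted to Sindre's branch passes to Sindre's issue by representation.
The 1/8 is divided into 2 equal shares of 1/16 among Magnus, Liv.
Magnus is living and takes 1/16.
Liv is living and takes 1/16.
Vidar is living and takes 1/8.
Solveig predeceased; the 1/8 allotted to Solveig's branch passes to Solveig's issue by representation.
The 1/8 is divided into 2 equal shares of 1/16 among Hallvard, Brynja.
Hallvard is living and takes 1/16.
Brynja is living and takes 1/16.
Gudrun is living and takes 1/8.

Brynja 1/16; Gudrun 1/8; Hakon 3/8; Hallvard 1/16; Ingeborg 1/8; Liv 1/16; Magnus 1/16; Vidar 1/8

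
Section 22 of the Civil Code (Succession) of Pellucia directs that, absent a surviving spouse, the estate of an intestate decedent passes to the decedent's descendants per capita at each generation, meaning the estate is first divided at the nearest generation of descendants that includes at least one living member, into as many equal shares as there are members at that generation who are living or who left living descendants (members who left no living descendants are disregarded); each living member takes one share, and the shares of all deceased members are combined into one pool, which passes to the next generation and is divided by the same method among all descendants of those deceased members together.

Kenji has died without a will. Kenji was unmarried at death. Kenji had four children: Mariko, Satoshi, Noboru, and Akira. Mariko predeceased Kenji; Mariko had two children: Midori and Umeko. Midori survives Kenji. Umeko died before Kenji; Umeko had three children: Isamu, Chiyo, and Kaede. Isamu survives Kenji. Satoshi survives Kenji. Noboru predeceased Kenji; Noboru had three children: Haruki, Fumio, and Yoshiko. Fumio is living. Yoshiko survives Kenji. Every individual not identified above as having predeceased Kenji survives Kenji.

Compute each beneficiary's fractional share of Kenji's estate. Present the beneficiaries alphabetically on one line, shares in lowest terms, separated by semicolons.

There is no surviving spouse, so the entire estate passes to Kenji's descendants per capita at each generation.
At generation 1 (Mariko, Satoshi, Noboru, Akira) there are 4 shares of (1)/4 = 1/4 each.
Living: Satoshi and Akira — each takes 1/4.
Deceased: Mariko and Noboru. Their combined 1/2 is pooled and carried to generation 2.
At generation 2 (Midori, Umeko, Haruki, Fumio, Yoshiko) there are 5 shares of (1/2)/5 = 1/10 each.
Living: Midori, Haruki, Fumio, and Yoshiko — each takes 1/10.
Deceased: Umeko. That 1/10 share is carried to generation 3.
At generation 3 (Isamu, Chiyo, Kaede) there are 3 shares of (1/10)/3 = 1/30 each.
Living: Isamu, Chiyo, and Kaede — each takes 1/30.

Akira 1/4; Chiyo 1/30; Fumio 1/10; Haruki 1/10; Isamu 1/30; Kaede 1/30; Midori 1/10; Satoshi 1/4; Yoshiko 1/10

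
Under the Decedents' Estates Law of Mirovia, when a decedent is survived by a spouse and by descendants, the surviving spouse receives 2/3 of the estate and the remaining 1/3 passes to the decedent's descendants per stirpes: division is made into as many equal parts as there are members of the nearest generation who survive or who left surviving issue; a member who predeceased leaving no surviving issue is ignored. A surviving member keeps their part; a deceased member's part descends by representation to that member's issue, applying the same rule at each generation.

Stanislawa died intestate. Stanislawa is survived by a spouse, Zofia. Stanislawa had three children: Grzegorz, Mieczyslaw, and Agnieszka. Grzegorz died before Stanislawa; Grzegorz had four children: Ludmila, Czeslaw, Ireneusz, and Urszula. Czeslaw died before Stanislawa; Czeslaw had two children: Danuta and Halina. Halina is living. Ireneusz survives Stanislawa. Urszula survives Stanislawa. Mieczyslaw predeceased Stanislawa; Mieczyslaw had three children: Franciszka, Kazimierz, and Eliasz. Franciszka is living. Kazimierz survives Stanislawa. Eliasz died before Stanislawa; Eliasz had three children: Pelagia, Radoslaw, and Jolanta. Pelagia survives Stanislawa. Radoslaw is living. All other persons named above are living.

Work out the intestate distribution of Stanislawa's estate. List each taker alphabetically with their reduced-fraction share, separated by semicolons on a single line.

Zofia, as surviving spouse, takes 2/3.
The remaining 1/3 passes to Stanislawa's descendants per stirpes.
The 1/3 is divided into 3 equal shares of 1/9 among Grzegorz, Mieczyslaw, Agnieszka.
Grzegorz predeceased; the 1/9 allotted to Grzegorz's branch passes to Grzegorz's issue by representation.
The 1/9 is divided into 4 equal shares of 1/36 among Ludmila, Czeslaw, Ireneusz, Urszula.
Ludmila is living and takes 1/36.
Czeslaw predeceased; the 1/36 allotted to Czeslaw's branch passes to Czeslaw's issue by representation.
The 1/36 is divided into 2 equal shares of 1/72 among Danuta, Halina.
Danuta is living and takes 1/72.
Halina is living and takes 1/72.
Ireneusz is living and takes 1/36.
Urszula is living and takes 1/36.
Mieczyslaw predeceased; the 1/9 allotted to Mieczyslaw's branch passes to Mieczyslaw's issue by representation.
The 1/9 is divided into 3 equal shares of 1/27 among Franciszka, Kazimierz, Eliasz.
Franciszka is living and takes 1/27.
Kazimierz is living and takes 1/27.
Eliasz predeceased; the 1/27 allotted to Eliasz's branch passes to Eliasz's issue by representation.
The 1/27 is divided into 3 equal shares of 1/81 among Pelagia, Radoslaw, Jolanta.
Pelagia is living and takes 1/81.
Radoslaw is living and takes 1/81.
Jolanta is living and takes 1/81.
Agnieszka is living and takes 1/9.

Agnieszka 1/9; Danuta 1/72; Franciszka 1/27; Halina 1/72; Ireneusz 1/36; Jolanta 1/81; Kazimierz 1/27; Ludmila 1/36; Pelagia 1/81; Radoslaw 1/81; Urszula 1/36; Zofia 2/3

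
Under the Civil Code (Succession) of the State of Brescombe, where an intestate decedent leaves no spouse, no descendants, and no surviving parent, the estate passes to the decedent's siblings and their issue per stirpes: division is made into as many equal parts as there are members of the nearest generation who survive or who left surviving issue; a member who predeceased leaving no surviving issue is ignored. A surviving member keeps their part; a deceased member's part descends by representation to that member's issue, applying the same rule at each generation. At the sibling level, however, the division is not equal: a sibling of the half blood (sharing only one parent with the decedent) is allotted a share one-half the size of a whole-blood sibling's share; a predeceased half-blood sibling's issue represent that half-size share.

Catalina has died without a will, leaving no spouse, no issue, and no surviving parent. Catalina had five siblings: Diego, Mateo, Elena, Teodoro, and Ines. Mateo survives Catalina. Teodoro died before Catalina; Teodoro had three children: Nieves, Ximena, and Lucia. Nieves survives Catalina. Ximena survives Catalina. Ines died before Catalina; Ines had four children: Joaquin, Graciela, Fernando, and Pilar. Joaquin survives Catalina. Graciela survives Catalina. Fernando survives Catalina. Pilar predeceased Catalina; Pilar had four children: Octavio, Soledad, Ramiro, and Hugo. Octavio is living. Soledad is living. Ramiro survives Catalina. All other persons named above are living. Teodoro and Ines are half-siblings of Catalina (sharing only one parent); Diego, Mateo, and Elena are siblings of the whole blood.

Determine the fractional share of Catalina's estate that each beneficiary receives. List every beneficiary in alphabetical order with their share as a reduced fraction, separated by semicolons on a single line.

Diego 1/4; Elena 1/4; Fernando 1/32; Graciela 1/32; Hugo 1/128; Joaquin 1/32; Lucia 1/24; Mateo 1/4; Nieves 1/24; Octavio 1/128; Ramiro 1/128; Soledad 1/128; Ximena 1/24

No spouse, descendants, or parent survives, so the estate passes to Catalina's siblings per stirpes.
Half-blood siblings count for one-half the weight of whole-blood siblings at the initial division.
Dividing 1 in proportion to weights (total weight 4): Diego (weight 1) → 1/4; Mateo (weight 1) → 1/4; Elena (weight 1) → 1/4; Teodoro (weight 1/2) → 1/8; Ines (weight 1/2) → 1/8.
Diego is living and takes 1/4.
Mateo is living and takes 1/4.
Elena is living and takes 1/4.
Teodoro predeceased; the 1/8 allotted to Teodoro's branch passes to Teodoro's issue by representation.
The 1/8 is divided into 3 equal shares of 1/24 among Nieves, Ximena, Lucia.
Nieves is living and takes 1/24.
Ximena is living and takes 1/24.
Lucia is living and takes 1/24.
Ines predeceased; the 1/8 allotted to Ines's branch passes to Ines's issue by representation.
The 1/8 is divided into 4 equal shares of 1/32 among Joaquin, Graciela, Fernando, Pilar.
Joaquin is living and takes 1/32.
Graciela is living and takes 1/32.
Fernando is living and takes 1/32.
Pilar predeceased; the 1/32 allotted to Pilar's branch passes to Pilar's issue by representation.
The 1/32 is divided into 4 equal shares of 1/128 among Octavio, Soledad, Ramiro, Hugo.
Octavio is living and takes 1/128.
Soledad is living and takes 1/128.
Ramiro is living and takes 1/128.
Hugo is living and takes 1/128.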